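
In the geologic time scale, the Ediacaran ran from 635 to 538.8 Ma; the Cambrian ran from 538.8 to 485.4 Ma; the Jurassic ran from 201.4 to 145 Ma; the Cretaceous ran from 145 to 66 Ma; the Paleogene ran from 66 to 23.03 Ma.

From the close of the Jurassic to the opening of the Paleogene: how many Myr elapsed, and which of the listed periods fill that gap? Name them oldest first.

End of Jurassic = 145 Ma; start of Paleogene = 66 Ma.
Gap = 145 − 66 = 79 Myr.
Periods wholly inside 145–66 Ma: Cretaceous (145–66).

79 million years; Cretaceous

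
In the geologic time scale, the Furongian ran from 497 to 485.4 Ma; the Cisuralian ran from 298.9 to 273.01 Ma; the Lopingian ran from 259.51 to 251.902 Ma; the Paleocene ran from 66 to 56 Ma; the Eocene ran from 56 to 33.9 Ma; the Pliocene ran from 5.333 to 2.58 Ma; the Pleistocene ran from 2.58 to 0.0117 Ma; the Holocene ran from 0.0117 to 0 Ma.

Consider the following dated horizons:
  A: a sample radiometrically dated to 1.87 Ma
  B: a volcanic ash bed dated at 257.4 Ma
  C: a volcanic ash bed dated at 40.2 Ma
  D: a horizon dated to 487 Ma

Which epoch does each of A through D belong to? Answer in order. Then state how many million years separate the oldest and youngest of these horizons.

Match each age against the start–end ranges in the excerpt: A = 1.87 Ma → Pleistocene (2.58–0.0117); B = 257.4 Ma → Lopingian (259.51–251.902); C = 40.2 Ma → Eocene (56–33.9); D = 487 Ma → Furongian (497–485.4).
The largest age is 487 Ma and the smallest is 1.87 Ma; their difference is 485.13 Myr.

A — Pleistocene; B — Lopingian; C — Eocene; D — Furongian; span 485.13 million years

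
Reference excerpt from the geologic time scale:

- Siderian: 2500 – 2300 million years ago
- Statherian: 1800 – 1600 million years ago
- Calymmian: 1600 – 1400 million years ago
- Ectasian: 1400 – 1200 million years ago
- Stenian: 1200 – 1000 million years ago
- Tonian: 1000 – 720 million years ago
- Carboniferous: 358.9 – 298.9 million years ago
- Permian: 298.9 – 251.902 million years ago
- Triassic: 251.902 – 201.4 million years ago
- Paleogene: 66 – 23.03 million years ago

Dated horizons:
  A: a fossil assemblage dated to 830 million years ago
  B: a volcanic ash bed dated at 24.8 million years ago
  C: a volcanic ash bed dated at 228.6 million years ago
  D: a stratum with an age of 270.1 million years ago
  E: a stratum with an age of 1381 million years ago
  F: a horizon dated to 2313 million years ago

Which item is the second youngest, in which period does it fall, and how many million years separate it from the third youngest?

C, in the Triassic; 41.5 million years to D

Smaller Ma means younger, so youngest first: B 24.8 < C 228.6 < D 270.1 < A 830 < E 1381 < F 2313.
Counting 2 along gives C (228.6 Ma); the excerpt puts that inside the Triassic, 251.902–201.4 Ma.
Next in line is D (270.1 Ma), and 270.1 − 228.6 = 41.5 Myr.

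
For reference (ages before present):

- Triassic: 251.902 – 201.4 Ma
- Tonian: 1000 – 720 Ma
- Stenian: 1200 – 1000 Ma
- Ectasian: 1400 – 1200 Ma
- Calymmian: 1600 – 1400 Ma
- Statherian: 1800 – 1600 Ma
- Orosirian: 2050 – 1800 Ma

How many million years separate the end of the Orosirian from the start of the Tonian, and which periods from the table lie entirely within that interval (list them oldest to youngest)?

End of Orosirian = 1800 Ma; start of Tonian = 1000 Ma.
Gap = 1800 − 1000 = 800 Myr.
Periods wholly inside 1800–1000 Ma: Statherian (1800–1600), Calymmian (1600–1400), Ectasian (1400–1200), Stenian (1200–1000).

800 million years; Statherian, Calymmian, Ectasian, Stenian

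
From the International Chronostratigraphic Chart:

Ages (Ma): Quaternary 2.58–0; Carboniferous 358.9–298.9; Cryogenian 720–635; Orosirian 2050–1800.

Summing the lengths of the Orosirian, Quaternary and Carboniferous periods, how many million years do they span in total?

Duration is start − end for each: (2050 − 1800) + (2.58 − 0) + (358.9 − 298.9).
That is 250 + 2.58 + 60, which totals 312.58 million years.

312.58 million years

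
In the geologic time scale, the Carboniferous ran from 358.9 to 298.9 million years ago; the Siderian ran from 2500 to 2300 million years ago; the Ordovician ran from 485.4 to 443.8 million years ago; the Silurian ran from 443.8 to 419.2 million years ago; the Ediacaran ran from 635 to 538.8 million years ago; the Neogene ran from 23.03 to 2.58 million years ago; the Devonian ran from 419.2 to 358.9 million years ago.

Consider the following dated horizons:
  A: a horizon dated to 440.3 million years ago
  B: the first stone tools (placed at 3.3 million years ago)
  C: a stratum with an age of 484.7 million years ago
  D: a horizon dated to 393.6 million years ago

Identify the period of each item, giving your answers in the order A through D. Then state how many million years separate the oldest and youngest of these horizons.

A — Silurian; B — Neogene; C — Ordovician; D — Devonian; span 481.4 million years

Match each age against the start–end ranges in the excerpt: A = 440.3 Ma → Silurian (443.8–419.2); B = 3.3 Ma → Neogene (23.03–2.58); C = 484.7 Ma → Ordovician (485.4–443.8); D = 393.6 Ma → Devonian (419.2–358.9).
The largest age is 484.7 Ma and the smallest is 3.3 Ma; their difference is 481.4 Myr.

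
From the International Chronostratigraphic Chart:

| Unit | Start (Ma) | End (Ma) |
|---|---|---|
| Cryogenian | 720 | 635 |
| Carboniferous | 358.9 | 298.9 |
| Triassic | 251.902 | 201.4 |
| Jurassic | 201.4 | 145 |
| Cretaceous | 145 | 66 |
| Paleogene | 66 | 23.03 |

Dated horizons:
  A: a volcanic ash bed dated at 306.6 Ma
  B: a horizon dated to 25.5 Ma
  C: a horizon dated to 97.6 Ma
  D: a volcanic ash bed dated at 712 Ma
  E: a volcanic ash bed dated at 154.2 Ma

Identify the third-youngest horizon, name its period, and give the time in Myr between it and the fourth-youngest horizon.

Sorted youngest-first by Ma: B (25.5), C (97.6), E (154.2), A (306.6), D (712).
The third youngest is E at 154.2 Ma, which lies in 201.4–145 Ma: the Jurassic.
The fourth youngest is A at 306.6 Ma; separation = |154.2 − 306.6| = 152.4 Myr.

E, in the Jurassic; 152.4 million years to A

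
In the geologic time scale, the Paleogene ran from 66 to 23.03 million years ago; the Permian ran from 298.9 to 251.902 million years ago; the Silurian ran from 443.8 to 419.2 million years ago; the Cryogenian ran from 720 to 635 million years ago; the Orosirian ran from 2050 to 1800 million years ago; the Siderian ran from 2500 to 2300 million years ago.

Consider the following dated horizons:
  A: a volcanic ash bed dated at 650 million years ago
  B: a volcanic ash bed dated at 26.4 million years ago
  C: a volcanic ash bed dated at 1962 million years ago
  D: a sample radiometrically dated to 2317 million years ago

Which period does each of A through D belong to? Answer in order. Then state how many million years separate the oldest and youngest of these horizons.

A — Cryogenian; B — Paleogene; C — Orosirian; D — Siderian; span 2290.6 million years

A: 650 Ma lies in 720–635 Ma, so Cryogenian.
B: 26.4 Ma lies in 66–23.03 Ma, so Paleogene.
C: 1962 Ma lies in 2050–1800 Ma, so Orosirian.
D: 2317 Ma lies in 2500–2300 Ma, so Siderian.
Oldest = 2317 Ma, youngest = 26.4 Ma → span 2290.6 Myr.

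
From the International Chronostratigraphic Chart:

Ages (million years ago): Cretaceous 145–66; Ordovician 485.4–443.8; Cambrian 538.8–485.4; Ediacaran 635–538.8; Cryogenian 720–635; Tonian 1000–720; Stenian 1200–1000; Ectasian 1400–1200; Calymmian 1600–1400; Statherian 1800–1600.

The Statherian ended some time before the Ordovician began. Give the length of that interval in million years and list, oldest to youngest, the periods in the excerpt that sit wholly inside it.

1114.6 million years; Calymmian, Ectasian, Stenian, Tonian, Cryogenian, Ediacaran, Cambrian

The Statherian closes at 1600 Ma and the Ordovician opens at 485.4 Ma, so the interval is 1600 − 485.4 = 1114.6 Myr.
A period fits inside if it starts at or after 1600 Ma and ends at or before 485.4 Ma; oldest first that gives Calymmian, Ectasian, Stenian, Tonian, Cryogenian, Ediacaran, Cambrian.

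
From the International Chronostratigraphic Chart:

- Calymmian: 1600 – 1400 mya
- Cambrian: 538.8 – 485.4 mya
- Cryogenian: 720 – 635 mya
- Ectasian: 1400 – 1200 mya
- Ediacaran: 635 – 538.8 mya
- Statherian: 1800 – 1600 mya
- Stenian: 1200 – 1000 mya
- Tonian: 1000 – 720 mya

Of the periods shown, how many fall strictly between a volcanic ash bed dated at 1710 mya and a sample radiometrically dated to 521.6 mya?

The older date is 1710 Ma and the younger is 521.6 Ma.
Periods with start < 1710 and end > 521.6 Ma: Calymmian (1600–1400), Ectasian (1400–1200), Stenian (1200–1000), Tonian (1000–720), Cryogenian (720–635), Ediacaran (635–538.8).
That is 6 complete periods.

6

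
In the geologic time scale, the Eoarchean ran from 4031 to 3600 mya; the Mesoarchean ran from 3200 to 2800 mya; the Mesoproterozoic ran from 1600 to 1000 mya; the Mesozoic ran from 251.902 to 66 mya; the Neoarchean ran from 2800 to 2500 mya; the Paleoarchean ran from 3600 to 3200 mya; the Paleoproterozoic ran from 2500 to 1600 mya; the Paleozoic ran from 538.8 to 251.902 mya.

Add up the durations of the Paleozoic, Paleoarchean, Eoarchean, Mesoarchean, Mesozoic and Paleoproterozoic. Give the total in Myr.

Duration is start − end for each: (538.8 − 251.902) + (3600 − 3200) + (4031 − 3600) + (3200 − 2800) + (251.902 − 66) + (2500 − 1600).
That is 286.898 + 400 + 431 + 400 + 185.902 + 900, which totals 2603.8 million years.

2603.8 million years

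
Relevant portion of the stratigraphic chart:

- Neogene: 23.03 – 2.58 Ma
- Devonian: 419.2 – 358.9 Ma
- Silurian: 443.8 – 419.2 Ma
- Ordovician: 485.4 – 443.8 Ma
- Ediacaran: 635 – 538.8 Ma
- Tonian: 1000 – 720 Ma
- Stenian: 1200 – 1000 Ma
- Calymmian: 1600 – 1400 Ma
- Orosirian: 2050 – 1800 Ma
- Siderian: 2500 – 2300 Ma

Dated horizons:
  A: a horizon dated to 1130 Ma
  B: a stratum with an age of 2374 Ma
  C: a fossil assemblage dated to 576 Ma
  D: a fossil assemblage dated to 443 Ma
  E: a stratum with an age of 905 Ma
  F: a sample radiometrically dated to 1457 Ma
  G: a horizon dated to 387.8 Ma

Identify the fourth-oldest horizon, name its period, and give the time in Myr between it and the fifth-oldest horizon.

E, in the Tonian; 329 million years to C

Larger Ma means older, so oldest first: B 2374 > F 1457 > A 1130 > E 905 > C 576 > D 443 > G 387.8.
Counting 4 along gives E (905 Ma); the excerpt puts that inside the Tonian, 1000–720 Ma.
Next in line is C (576 Ma), and 905 − 576 = 329 Myr.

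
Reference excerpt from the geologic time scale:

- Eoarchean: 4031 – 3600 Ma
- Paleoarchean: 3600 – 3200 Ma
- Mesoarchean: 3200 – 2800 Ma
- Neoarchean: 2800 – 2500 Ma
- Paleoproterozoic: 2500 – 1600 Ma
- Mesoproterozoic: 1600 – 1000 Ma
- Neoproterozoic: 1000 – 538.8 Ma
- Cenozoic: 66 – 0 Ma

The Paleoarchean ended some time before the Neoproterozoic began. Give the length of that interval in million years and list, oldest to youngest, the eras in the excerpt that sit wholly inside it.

2200 million years; Mesoarchean, Neoarchean, Paleoproterozoic, Mesoproterozoic

The Paleoarchean closes at 3200 Ma and the Neoproterozoic opens at 1000 Ma, so the interval is 3200 − 1000 = 2200 Myr.
An era fits inside if it starts at or after 3200 Ma and ends at or before 1000 Ma; oldest first that gives Mesoarchean, Neoarchean, Paleoproterozoic, Mesoproterozoic.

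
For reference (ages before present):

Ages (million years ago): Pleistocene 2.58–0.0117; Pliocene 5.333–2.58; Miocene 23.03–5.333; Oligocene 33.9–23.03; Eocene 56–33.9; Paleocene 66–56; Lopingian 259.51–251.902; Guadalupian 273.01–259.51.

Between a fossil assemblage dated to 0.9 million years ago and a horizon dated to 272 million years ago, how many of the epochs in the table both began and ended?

The older date is 272 Ma and the younger is 0.9 Ma.
Epochs with start < 272 and end > 0.9 Ma: Lopingian (259.51–251.902), Paleocene (66–56), Eocene (56–33.9), Oligocene (33.9–23.03), Miocene (23.03–5.333), Pliocene (5.333–2.58).
That is 6 complete epochs.

6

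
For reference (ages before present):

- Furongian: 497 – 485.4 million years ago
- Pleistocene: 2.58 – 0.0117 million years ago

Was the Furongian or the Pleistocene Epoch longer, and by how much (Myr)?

Furongian, by 9.0317 million years

Furongian: 497 − 485.4 = 11.6 Myr.
Pleistocene: 2.58 − 0.0117 = 2.5683 Myr.
Difference: 11.6 − 2.5683 = 9.0317 Myr, so the Furongian was longer.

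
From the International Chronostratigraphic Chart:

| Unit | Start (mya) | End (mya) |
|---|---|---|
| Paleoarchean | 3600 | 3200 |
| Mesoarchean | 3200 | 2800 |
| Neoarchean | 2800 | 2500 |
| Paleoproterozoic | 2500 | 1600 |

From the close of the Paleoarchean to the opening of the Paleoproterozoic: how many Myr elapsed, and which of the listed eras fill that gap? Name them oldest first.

End of Paleoarchean = 3200 Ma; start of Paleoproterozoic = 2500 Ma.
Gap = 3200 − 2500 = 700 Myr.
Eras wholly inside 3200–2500 Ma: Mesoarchean (3200–2800), Neoarchean (2800–2500).

700 million years; Mesoarchean, Neoarchean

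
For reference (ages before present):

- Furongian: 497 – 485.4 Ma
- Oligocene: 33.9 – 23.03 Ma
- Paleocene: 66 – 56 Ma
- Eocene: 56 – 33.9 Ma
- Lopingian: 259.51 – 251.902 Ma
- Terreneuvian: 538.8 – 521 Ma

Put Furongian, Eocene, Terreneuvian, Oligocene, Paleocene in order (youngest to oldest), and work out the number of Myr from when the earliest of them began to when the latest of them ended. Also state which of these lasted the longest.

Oligocene → Eocene → Paleocene → Furongian → Terreneuvian; total span 515.77 Myr; longest is Eocene

From the excerpt: Furongian 497–485.4; Eocene 56–33.9; Terreneuvian 538.8–521; Oligocene 33.9–23.03; Paleocene 66–56 (Ma).
Larger Ma is earlier, so the oldest is Terreneuvian and the youngest is Oligocene; youngest to oldest: Oligocene, Eocene, Paleocene, Furongian, Terreneuvian.
Oldest start 538.8 minus youngest end 23.03 gives 515.77 Myr overall.
Individual lengths (start − end): Oligocene 10.87; Terreneuvian 17.8; Furongian 11.6; Paleocene 10; Eocene 22.1. The largest is Eocene at 22.1 Myr.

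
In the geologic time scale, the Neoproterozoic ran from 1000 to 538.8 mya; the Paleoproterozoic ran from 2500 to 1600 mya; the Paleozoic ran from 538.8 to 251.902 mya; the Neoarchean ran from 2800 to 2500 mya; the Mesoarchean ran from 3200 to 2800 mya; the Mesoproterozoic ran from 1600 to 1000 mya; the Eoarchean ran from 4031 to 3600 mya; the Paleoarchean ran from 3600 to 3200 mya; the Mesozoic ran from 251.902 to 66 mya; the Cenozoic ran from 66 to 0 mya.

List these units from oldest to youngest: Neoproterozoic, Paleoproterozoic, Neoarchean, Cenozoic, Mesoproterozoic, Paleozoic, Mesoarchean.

Sorting by start age (descending Ma, since larger Ma = older): Mesoarchean began 3200, Neoarchean began 2800, Paleoproterozoic began 2500, Mesoproterozoic began 1600, Neoproterozoic began 1000, Paleozoic began 538.8, Cenozoic began 66.

Mesoarchean, then Neoarchean, then Paleoproterozoic, then Mesoproterozoic, then Neoproterozoic, then Paleozoic, then Cenozoic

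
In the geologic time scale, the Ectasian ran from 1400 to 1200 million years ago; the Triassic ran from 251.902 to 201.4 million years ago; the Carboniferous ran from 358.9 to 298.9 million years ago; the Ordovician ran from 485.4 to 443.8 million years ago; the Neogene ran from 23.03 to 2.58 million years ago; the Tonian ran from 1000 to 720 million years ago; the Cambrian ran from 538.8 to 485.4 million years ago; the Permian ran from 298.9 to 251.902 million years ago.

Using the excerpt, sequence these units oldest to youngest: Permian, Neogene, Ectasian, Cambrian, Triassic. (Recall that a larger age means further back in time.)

The oldest of these is Ectasian (starts 1400 Ma) and the youngest is Neogene (ends 2.58 Ma).
In between, by decreasing start age: Cambrian (538.8), Permian (298.9), Triassic (251.902).

Ectasian, Cambrian, Permian, Triassic, Neogene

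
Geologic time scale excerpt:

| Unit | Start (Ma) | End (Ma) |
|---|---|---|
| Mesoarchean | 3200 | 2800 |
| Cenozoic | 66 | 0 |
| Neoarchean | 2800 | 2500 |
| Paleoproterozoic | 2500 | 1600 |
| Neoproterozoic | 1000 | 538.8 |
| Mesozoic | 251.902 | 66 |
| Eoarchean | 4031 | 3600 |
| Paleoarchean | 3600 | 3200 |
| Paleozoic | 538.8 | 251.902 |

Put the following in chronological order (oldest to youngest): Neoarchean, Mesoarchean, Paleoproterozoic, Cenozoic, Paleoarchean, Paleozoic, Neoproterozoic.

Sorting by start age (descending Ma, since larger Ma = older): Paleoarchean began 3600, Mesoarchean began 3200, Neoarchean began 2800, Paleoproterozoic began 2500, Neoproterozoic began 1000, Paleozoic began 538.8, Cenozoic began 66.

Paleoarchean → Mesoarchean → Neoarchean → Paleoproterozoic → Neoproterozoic → Paleozoic → Cenozoic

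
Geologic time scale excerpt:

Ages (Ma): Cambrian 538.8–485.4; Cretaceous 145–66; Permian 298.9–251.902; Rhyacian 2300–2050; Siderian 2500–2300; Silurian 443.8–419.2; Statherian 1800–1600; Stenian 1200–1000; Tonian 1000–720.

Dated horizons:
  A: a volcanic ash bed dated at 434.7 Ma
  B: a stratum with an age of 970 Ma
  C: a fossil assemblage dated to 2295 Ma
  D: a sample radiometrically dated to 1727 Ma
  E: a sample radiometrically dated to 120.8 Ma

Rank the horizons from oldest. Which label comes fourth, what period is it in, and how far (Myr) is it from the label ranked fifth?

A, in the Silurian; 313.9 million years to E

Larger Ma means older, so oldest first: C 2295 > D 1727 > B 970 > A 434.7 > E 120.8.
Counting 4 along gives A (434.7 Ma); the excerpt puts that inside the Silurian, 443.8–419.2 Ma.
Next in line is E (120.8 Ma), and 434.7 − 120.8 = 313.9 Myr.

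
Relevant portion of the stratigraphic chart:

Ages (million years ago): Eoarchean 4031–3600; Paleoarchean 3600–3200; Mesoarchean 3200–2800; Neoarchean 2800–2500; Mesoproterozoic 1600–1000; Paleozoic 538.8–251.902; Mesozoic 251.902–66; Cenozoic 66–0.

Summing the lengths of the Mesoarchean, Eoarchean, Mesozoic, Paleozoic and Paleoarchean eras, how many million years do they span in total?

Duration is start − end for each: (3200 − 2800) + (4031 − 3600) + (251.902 − 66) + (538.8 − 251.902) + (3600 − 3200).
That is 400 + 431 + 185.902 + 286.898 + 400, which totals 1703.8 million years.

1703.8 million years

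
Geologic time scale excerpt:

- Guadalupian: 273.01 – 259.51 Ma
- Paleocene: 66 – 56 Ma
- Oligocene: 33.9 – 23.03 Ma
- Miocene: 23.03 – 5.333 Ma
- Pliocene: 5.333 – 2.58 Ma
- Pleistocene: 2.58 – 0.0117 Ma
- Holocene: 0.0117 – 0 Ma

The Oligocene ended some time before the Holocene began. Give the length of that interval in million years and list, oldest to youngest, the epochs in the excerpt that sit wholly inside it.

The Oligocene closes at 23.03 Ma and the Holocene opens at 0.0117 Ma, so the interval is 23.03 − 0.0117 = 23.0183 Myr.
An epoch fits inside if it starts at or after 23.03 Ma and ends at or before 0.0117 Ma; oldest first that gives Miocene, Pliocene, Pleistocene.

23.0183 million years; Miocene, Pliocene, Pleistocene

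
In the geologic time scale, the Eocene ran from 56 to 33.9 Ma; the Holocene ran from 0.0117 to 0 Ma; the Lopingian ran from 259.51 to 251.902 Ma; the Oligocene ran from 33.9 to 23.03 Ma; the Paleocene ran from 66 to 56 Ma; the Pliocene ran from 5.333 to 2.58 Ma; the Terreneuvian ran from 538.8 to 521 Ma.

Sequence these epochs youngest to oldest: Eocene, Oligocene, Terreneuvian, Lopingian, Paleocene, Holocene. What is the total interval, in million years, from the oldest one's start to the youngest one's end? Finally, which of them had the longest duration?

Holocene, Oligocene, Eocene, Paleocene, Lopingian, Terreneuvian; total span 538.8 Myr; longest is Eocene

From the excerpt: Eocene 56–33.9; Oligocene 33.9–23.03; Terreneuvian 538.8–521; Lopingian 259.51–251.902; Paleocene 66–56; Holocene 0.0117–0 (Ma).
Larger Ma is earlier, so the oldest is Terreneuvian and the youngest is Holocene; youngest to oldest: Holocene, Oligocene, Eocene, Paleocene, Lopingian, Terreneuvian.
Oldest start 538.8 minus youngest end 0 gives 538.8 Myr overall.
Individual lengths (start − end): Holocene 0.0117; Oligocene 10.87; Paleocene 10; Eocene 22.1; Terreneuvian 17.8; Lopingian 7.608. The largest is Eocene at 22.1 Myr.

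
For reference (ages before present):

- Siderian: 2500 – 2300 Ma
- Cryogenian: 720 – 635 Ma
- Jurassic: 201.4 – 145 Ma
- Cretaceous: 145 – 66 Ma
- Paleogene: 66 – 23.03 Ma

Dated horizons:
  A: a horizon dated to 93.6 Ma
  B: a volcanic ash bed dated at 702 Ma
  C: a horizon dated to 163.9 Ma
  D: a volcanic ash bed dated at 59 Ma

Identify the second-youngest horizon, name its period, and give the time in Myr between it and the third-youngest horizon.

Sorted youngest-first by Ma: D (59), A (93.6), C (163.9), B (702).
The second youngest is A at 93.6 Ma, which lies in 145–66 Ma: the Cretaceous.
The third youngest is C at 163.9 Ma; separation = |93.6 − 163.9| = 70.3 Myr.

A, in the Cretaceous; 70.3 million years to C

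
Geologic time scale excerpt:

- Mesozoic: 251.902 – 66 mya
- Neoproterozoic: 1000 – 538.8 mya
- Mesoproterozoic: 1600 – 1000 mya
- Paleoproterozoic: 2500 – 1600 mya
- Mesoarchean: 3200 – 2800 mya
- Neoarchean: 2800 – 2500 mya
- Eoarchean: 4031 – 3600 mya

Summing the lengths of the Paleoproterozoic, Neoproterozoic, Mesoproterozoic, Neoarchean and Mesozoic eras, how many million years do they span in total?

2447.102 million years

Each duration: Paleoproterozoic = 900; Neoproterozoic = 461.2; Mesoproterozoic = 600; Neoarchean = 300; Mesozoic = 185.902.
Sum: 900 + 461.2 + 600 + 300 + 185.902 = 2447.102 Myr.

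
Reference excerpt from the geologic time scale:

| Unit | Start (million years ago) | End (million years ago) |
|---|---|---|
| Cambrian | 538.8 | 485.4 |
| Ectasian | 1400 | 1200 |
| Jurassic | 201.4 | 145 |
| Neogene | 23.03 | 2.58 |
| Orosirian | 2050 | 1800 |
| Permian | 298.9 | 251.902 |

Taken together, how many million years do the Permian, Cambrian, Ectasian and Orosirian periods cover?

550.398 million years

Duration is start − end for each: (298.9 − 251.902) + (538.8 − 485.4) + (1400 − 1200) + (2050 − 1800).
That is 46.998 + 53.4 + 200 + 250, which totals 550.398 million years.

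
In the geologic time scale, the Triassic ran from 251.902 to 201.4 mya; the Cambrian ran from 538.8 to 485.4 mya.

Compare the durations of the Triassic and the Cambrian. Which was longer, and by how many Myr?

Triassic: 251.902 − 201.4 = 50.502 Myr.
Cambrian: 538.8 − 485.4 = 53.4 Myr.
Difference: 53.4 − 50.502 = 2.898 Myr, so the Cambrian was longer.

Cambrian, by 2.898 million years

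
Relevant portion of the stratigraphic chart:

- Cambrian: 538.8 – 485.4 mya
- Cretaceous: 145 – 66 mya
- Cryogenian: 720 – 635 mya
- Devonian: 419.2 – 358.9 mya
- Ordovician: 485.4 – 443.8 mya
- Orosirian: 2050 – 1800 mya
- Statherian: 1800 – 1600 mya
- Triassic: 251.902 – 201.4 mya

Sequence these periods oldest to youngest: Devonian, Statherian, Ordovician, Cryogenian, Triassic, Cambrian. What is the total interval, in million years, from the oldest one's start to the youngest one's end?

Statherian, Cryogenian, Cambrian, Ordovician, Devonian, Triassic; total span 1598.6 Myr

From the excerpt: Devonian 419.2–358.9; Statherian 1800–1600; Ordovician 485.4–443.8; Cryogenian 720–635; Triassic 251.902–201.4; Cambrian 538.8–485.4 (Ma).
Larger Ma is earlier, so the oldest is Statherian and the youngest is Triassic; oldest to youngest: Statherian, Cryogenian, Cambrian, Ordovician, Devonian, Triassic.
Oldest start 1800 minus youngest end 201.4 gives 1598.6 Myr overall.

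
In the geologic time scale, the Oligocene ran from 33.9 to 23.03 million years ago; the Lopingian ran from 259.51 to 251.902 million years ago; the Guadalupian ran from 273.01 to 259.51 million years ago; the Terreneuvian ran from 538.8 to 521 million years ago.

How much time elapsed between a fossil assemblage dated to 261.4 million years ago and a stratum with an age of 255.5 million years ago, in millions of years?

5.9 million years

261.4 − 255.5 = 5.9 million years.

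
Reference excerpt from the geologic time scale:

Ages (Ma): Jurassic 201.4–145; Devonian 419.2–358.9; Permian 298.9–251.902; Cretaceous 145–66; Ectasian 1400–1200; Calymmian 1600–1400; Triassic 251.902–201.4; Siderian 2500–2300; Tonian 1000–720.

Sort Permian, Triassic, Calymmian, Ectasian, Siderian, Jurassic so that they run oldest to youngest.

Sorting by start age (descending Ma, since larger Ma = older): Siderian start 2500, Calymmian start 1600, Ectasian start 1400, Permian start 298.9, Triassic start 251.902, Jurassic start 201.4.

Siderian, Calymmian, Ectasian, Permian, Triassic, Jurassic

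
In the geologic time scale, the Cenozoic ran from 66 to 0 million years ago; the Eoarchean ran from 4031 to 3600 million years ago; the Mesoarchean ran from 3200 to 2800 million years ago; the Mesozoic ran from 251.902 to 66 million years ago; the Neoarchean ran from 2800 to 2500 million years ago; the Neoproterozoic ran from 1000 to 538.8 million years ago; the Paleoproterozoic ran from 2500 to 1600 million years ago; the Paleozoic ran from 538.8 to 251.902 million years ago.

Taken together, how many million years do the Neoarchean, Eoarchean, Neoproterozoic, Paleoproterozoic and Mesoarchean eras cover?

Each duration: Neoarchean = 300; Eoarchean = 431; Neoproterozoic = 461.2; Paleoproterozoic = 900; Mesoarchean = 400.
Sum: 300 + 431 + 461.2 + 900 + 400 = 2492.2 Myr.

2492.2 million years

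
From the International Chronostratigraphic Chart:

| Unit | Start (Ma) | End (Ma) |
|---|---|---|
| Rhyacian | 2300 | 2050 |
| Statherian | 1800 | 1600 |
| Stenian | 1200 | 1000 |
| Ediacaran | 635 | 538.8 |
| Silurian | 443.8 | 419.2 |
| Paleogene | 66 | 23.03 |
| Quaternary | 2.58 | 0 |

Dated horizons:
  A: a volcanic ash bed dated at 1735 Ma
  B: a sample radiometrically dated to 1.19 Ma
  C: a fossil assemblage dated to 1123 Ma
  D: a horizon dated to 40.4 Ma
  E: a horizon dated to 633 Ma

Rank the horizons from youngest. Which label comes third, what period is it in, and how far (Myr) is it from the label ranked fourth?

E, in the Ediacaran; 490 million years to C

Sorted youngest-first by Ma: B (1.19), D (40.4), E (633), C (1123), A (1735).
The third youngest is E at 633 Ma, which lies in 635–538.8 Ma: the Ediacaran.
The fourth youngest is C at 1123 Ma; separation = |633 − 1123| = 490 Myr.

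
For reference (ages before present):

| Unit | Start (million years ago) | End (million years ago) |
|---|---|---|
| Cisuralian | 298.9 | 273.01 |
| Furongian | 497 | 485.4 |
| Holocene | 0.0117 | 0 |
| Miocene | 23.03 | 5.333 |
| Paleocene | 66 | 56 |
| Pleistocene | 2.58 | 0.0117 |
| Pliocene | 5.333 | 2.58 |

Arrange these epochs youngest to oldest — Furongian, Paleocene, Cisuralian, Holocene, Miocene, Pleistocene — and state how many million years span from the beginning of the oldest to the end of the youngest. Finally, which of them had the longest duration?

From the excerpt: Furongian 497–485.4; Paleocene 66–56; Cisuralian 298.9–273.01; Holocene 0.0117–0; Miocene 23.03–5.333; Pleistocene 2.58–0.0117 (Ma).
Larger Ma is earlier, so the oldest is Furongian and the youngest is Holocene; youngest to oldest: Holocene, Pleistocene, Miocene, Paleocene, Cisuralian, Furongian.
Oldest start 497 minus youngest end 0 gives 497 Myr overall.
Individual lengths (start − end): Furongian 11.6; Paleocene 10; Pleistocene 2.5683; Miocene 17.697; Holocene 0.0117; Cisuralian 25.89. The largest is Cisuralian at 25.89 Myr.

Holocene → Pleistocene → Miocene → Paleocene → Cisuralian → Furongian; total span 497 Myr; longest is Cisuralian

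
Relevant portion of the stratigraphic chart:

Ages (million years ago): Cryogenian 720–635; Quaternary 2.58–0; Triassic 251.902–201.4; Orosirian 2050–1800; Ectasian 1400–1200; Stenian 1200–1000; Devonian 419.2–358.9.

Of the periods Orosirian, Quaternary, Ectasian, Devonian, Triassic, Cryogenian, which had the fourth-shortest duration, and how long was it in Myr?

Cryogenian, 85 million years

Durations: Orosirian 250; Quaternary 2.58; Ectasian 200; Devonian 60.3; Triassic 50.502; Cryogenian 85 Myr.
Sorted shortest-first: Quaternary (2.58), Triassic (50.502), Devonian (60.3), Cryogenian (85), Ectasian (200), Orosirian (250).
The fourth shortest is Cryogenian at 85 Myr.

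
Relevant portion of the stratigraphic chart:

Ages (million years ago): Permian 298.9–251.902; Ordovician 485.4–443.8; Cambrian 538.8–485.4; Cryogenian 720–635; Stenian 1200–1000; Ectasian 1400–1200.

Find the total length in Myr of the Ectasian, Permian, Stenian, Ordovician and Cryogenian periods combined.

573.598 million years

Each duration: Ectasian = 200; Permian = 46.998; Stenian = 200; Ordovician = 41.6; Cryogenian = 85.
Sum: 200 + 46.998 + 200 + 41.6 + 85 = 573.598 Myr.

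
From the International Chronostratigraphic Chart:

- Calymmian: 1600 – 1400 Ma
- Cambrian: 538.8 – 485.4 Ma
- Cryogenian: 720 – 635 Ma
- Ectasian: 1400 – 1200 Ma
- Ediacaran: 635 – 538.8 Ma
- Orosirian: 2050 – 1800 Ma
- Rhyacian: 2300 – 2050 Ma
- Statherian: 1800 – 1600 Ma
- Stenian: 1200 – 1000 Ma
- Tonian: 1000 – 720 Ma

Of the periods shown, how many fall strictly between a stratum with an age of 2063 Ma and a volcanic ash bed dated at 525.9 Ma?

2063 Ma sits inside the Rhyacian (2300–2050) and 525.9 Ma inside the Cambrian (538.8–485.4); neither of those is wholly between the two dates.
The listed periods lying completely between them are Orosirian, Statherian, Calymmian, Ectasian, Stenian, Tonian, Cryogenian, Ediacaran — 8 in all.

8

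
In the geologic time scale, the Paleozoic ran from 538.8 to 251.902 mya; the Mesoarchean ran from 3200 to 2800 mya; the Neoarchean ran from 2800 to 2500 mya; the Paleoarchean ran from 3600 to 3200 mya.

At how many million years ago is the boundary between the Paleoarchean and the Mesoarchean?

The Paleoarchean ends and the Mesoarchean begins at 3200 mya.

3200 mya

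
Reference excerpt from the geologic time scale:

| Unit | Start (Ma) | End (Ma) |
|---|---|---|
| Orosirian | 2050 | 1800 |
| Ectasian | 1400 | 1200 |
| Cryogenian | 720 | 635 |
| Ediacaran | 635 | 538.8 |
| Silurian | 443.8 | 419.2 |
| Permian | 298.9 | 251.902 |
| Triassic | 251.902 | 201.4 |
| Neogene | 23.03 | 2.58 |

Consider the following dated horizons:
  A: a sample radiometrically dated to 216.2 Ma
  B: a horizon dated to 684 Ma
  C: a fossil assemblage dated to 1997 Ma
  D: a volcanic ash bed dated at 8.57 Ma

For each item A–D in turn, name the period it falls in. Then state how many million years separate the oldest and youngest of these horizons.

A — Triassic; B — Cryogenian; C — Orosirian; D — Neogene; span 1988.43 million years

Match each age against the start–end ranges in the excerpt: A = 216.2 Ma → Triassic (251.902–201.4); B = 684 Ma → Cryogenian (720–635); C = 1997 Ma → Orosirian (2050–1800); D = 8.57 Ma → Neogene (23.03–2.58).
The largest age is 1997 Ma and the smallest is 8.57 Ma; their difference is 1988.43 Myr.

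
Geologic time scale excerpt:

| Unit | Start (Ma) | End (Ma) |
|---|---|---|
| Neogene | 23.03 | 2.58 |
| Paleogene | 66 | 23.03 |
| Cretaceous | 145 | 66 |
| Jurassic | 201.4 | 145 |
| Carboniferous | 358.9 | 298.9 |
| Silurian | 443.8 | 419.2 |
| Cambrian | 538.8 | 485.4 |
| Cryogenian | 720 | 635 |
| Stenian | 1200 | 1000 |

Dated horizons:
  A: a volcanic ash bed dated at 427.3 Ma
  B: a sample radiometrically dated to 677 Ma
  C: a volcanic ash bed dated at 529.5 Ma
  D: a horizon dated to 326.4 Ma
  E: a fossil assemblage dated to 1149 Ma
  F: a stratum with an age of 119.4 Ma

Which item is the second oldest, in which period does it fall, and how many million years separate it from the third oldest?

B, in the Cryogenian; 147.5 million years to C

Sorted oldest-first by Ma: E (1149), B (677), C (529.5), A (427.3), D (326.4), F (119.4).
The second oldest is B at 677 Ma, which lies in 720–635 Ma: the Cryogenian.
The third oldest is C at 529.5 Ma; separation = |677 − 529.5| = 147.5 Myr.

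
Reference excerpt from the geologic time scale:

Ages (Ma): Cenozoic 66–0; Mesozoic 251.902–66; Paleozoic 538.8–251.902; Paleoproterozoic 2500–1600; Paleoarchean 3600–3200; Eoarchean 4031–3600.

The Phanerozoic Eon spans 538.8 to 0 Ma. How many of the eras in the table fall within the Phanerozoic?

3

Eras inside 538.8–0 Ma: Paleozoic, Mesozoic, Cenozoic — 3 in total.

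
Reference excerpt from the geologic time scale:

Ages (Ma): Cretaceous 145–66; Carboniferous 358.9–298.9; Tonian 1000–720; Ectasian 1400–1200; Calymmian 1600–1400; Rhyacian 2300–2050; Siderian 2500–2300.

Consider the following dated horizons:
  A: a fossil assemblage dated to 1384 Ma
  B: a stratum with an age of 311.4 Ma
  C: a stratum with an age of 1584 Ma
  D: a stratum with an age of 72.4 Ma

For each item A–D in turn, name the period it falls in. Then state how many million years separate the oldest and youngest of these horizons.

A: 1384 Ma lies in 1400–1200 Ma, so Ectasian.
B: 311.4 Ma lies in 358.9–298.9 Ma, so Carboniferous.
C: 1584 Ma lies in 1600–1400 Ma, so Calymmian.
D: 72.4 Ma lies in 145–66 Ma, so Cretaceous.
Oldest = 1584 Ma, youngest = 72.4 Ma → span 1511.6 Myr.

A — Ectasian; B — Carboniferous; C — Calymmian; D — Cretaceous; span 1511.6 million years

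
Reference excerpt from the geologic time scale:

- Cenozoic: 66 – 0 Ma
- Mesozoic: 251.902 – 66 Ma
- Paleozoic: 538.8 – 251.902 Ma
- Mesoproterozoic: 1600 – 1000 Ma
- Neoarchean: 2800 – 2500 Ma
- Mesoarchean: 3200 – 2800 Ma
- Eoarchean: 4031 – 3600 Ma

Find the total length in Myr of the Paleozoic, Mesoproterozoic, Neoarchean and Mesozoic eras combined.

Duration is start − end for each: (538.8 − 251.902) + (1600 − 1000) + (2800 − 2500) + (251.902 − 66).
That is 286.898 + 600 + 300 + 185.902, which totals 1372.8 million years.

1372.8 million years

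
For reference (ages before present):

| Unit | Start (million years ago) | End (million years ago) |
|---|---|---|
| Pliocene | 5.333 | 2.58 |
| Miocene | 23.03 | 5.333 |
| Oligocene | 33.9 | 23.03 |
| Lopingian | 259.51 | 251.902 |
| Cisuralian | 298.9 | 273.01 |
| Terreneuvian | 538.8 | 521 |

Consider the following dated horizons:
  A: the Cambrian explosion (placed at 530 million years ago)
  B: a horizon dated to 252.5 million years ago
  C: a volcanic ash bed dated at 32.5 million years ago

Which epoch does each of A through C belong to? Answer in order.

A: 530 Ma lies in 538.8–521 Ma, so Terreneuvian.
B: 252.5 Ma lies in 259.51–251.902 Ma, so Lopingian.
C: 32.5 Ma lies in 33.9–23.03 Ma, so Oligocene.

A — Terreneuvian; B — Lopingian; C — Oligocene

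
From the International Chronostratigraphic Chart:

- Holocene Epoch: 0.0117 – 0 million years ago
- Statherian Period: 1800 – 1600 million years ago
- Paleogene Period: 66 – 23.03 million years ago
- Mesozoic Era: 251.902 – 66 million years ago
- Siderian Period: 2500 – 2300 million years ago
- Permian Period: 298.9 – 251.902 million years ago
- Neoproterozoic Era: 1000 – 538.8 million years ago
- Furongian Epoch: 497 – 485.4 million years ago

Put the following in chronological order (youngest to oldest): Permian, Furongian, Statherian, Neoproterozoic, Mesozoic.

Read off each span (Ma): Permian 298.9–251.902; Furongian 497–485.4; Statherian 1800–1600; Neoproterozoic 1000–538.8; Mesozoic 251.902–66.
Larger Ma is older, so oldest→youngest is Statherian, Neoproterozoic, Furongian, Permian, Mesozoic; reverse it for youngest→oldest.

Mesozoic, then Permian, then Furongian, then Neoproterozoic, then Statherian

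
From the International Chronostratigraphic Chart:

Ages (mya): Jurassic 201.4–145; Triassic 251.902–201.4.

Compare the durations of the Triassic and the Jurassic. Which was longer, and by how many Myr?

Jurassic, by 5.898 million years

Triassic: 251.902 − 201.4 = 50.502 Myr.
Jurassic: 201.4 − 145 = 56.4 Myr.
Difference: 56.4 − 50.502 = 5.898 Myr, so the Jurassic was longer.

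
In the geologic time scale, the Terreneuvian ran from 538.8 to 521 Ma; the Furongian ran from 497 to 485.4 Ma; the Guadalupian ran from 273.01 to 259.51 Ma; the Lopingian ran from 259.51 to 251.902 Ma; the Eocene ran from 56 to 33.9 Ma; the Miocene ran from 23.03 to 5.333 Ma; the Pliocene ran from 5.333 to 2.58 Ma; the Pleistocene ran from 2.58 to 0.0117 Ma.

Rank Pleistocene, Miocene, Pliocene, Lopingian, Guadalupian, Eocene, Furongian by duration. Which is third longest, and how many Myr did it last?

Start − end for each: Pleistocene 2.58 − 0.0117 = 2.5683; Miocene 23.03 − 5.333 = 17.697; Pliocene 5.333 − 2.58 = 2.753; Lopingian 259.51 − 251.902 = 7.608; Guadalupian 273.01 − 259.51 = 13.5; Eocene 56 − 33.9 = 22.1; Furongian 497 − 485.4 = 11.6.
Ranking these from longest: Eocene > Miocene > Guadalupian > Furongian > Lopingian > Pliocene > Pleistocene.
Position 3 in that ranking is Guadalupian, which lasted 13.5 Myr.

Guadalupian, 13.5 million years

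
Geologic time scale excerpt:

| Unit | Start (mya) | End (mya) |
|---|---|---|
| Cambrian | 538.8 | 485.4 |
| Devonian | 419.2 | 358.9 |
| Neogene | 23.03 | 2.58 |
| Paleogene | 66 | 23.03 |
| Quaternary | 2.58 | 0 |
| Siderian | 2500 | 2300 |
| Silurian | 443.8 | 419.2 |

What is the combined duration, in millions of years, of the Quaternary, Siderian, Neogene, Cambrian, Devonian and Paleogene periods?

379.7 million years

Duration is start − end for each: (2.58 − 0) + (2500 − 2300) + (23.03 − 2.58) + (538.8 − 485.4) + (419.2 − 358.9) + (66 − 23.03).
That is 2.58 + 200 + 20.45 + 53.4 + 60.3 + 42.97, which totals 379.7 million years.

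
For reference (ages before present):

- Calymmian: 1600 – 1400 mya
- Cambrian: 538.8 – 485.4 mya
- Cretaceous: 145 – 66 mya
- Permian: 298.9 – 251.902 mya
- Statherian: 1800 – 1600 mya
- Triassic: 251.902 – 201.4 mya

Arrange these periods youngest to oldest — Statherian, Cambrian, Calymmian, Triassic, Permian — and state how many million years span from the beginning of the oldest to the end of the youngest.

From the excerpt: Statherian 1800–1600; Cambrian 538.8–485.4; Calymmian 1600–1400; Triassic 251.902–201.4; Permian 298.9–251.902 (Ma).
Larger Ma is earlier, so the oldest is Statherian and the youngest is Triassic; youngest to oldest: Triassic, Permian, Cambrian, Calymmian, Statherian.
Oldest start 1800 minus youngest end 201.4 gives 1598.6 Myr overall.

Triassic → Permian → Cambrian → Calymmian → Statherian; total span 1598.6 Myr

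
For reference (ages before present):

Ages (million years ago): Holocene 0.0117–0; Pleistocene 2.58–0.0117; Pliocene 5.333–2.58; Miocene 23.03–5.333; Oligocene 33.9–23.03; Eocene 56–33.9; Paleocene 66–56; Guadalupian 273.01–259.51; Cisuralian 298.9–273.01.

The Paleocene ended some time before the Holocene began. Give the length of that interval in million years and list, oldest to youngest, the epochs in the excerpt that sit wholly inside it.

The Paleocene closes at 56 Ma and the Holocene opens at 0.0117 Ma, so the interval is 56 − 0.0117 = 55.9883 Myr.
An epoch fits inside if it starts at or after 56 Ma and ends at or before 0.0117 Ma; oldest first that gives Eocene, Oligocene, Miocene, Pliocene, Pleistocene.

55.9883 million years; Eocene, Oligocene, Miocene, Pliocene, Pleistocene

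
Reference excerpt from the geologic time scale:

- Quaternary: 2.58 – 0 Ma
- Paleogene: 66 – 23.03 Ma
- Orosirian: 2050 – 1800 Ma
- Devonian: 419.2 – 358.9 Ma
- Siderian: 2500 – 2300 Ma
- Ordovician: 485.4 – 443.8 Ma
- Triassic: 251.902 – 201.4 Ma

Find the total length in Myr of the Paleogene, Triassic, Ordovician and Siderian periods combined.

Duration is start − end for each: (66 − 23.03) + (251.902 − 201.4) + (485.4 − 443.8) + (2500 − 2300).
That is 42.97 + 50.502 + 41.6 + 200, which totals 335.072 million years.

335.072 million years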